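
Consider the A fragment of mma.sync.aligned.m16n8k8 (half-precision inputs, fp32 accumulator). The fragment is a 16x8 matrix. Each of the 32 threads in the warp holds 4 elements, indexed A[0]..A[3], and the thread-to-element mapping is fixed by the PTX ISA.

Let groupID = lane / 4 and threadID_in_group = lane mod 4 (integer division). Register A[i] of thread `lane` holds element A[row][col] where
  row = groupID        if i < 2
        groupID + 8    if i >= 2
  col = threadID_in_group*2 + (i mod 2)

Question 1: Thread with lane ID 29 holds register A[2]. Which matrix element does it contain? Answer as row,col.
29: g=7,t=1
[2] (7+8,1*2+0) = (15,2)

15,2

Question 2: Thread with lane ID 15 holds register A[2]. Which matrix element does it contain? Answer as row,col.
L=15->gid=15>>2=3, tid=15&3=3
[2]->row 3+8=11  col 3·2+0=6

11,6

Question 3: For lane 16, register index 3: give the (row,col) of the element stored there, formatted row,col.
lane 16: grp=4 (16/4), tig=0 (16%4)
i=3: r=4+8=12, c=0*2+1=1

12,1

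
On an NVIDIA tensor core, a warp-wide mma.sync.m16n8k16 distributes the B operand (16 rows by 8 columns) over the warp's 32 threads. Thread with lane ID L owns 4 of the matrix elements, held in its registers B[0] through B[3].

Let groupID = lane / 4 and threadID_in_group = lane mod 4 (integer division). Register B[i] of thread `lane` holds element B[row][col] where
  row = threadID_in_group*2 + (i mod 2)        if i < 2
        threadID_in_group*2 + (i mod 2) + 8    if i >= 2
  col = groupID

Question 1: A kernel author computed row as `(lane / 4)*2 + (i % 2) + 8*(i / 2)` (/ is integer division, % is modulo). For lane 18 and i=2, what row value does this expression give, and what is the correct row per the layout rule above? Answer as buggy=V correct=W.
`(lane / 4)*2 + (i % 2) + 8*(i / 2)`[18,2]->16
lane 18: gid=4 (18/4), tid=2 (18%4)
i=2: r=2*2+0+8=12, c=gid=4
row: 16 vs 12

buggy=16 correct=12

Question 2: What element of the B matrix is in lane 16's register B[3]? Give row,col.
9,4

L=16->gid=16>>2=4, tid=16&3=0
[3]->row 0·2+1+8=9  col gid=4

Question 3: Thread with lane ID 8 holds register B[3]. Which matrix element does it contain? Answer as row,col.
9,2

lane 8→8/4=2, 8 mod 4=0
i=3  r:2·0+1+8→9  c:2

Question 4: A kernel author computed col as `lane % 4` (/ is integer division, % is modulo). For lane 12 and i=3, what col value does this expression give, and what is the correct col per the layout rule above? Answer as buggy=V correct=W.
`lane % 4`[12,3]⇒0
lane 12: gr=3 (12/4), th=0 (12%4)
i=3: r=0*2+1+8=9, c=gr=3
col: 0 vs 3

buggy=0 correct=3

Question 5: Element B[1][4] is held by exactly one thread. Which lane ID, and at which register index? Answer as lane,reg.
16,1

c:4=>grp=4  r:1=>rB=0,tig=0,lo=1
L=4*4+0=16  i=0*2+1=1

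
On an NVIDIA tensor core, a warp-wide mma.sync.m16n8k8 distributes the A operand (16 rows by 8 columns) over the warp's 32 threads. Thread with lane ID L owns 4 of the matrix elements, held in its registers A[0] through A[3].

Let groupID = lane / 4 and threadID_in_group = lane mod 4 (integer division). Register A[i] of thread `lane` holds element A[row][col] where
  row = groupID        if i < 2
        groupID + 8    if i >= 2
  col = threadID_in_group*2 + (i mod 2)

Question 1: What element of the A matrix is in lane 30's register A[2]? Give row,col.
15,4

L=30⇒gr=30>>2=7, th=30&3=2
[2]⇒row 7+8=15  col 2·2+0=4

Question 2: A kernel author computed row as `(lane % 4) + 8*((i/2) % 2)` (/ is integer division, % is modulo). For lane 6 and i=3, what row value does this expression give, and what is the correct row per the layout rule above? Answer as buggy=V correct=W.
`(lane % 4) + 8*((i/2) % 2)`[6,3]->10
6: gid=1,tid=2
[3] (1+8,2*2+1) = (9,5)
row: 10 vs 9

buggy=10 correct=9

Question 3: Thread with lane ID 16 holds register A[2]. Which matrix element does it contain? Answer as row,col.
12,0

L=16→G=16>>2=4, T=16&3=0
[2]→row 4+8=12  col 0·2+0=0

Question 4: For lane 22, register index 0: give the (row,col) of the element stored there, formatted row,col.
5,4

lane 22=>22/4=5, 22 mod 4=2
i=0  r:5+0=>5  c:2·2+0=>4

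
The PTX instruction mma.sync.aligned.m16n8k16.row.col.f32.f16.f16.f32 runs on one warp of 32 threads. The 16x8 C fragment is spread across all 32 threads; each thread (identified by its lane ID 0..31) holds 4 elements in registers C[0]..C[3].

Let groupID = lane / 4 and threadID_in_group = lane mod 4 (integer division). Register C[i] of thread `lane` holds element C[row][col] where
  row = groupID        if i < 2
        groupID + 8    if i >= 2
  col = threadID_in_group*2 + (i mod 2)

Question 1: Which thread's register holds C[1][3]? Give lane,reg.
r=1⇒gr=1,Rb=0  c=3⇒th=1,odd=1
L=1*4+1=5  i=0*2+1=1

5,1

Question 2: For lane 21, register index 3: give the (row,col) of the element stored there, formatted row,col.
21: gid=5,tid=1
[3] (5+8,1*2+1) = (13,3)

13,3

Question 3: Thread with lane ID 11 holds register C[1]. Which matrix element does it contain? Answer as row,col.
2,7

11: grp=2,tig=3
[1] (2+0,3*2+1) = (2,7)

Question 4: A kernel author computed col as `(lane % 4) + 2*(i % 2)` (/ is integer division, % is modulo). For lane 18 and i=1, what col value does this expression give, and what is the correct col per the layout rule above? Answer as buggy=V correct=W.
buggy=4 correct=5

`(lane % 4) + 2*(i % 2)`[18,1]=>4
lane 18: grp=4 (18/4), tig=2 (18%4)
i=1: r=4+0=4, c=2*2+1=5
col: 4 vs 5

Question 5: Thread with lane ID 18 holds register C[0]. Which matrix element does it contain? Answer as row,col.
L=18->gid=18>>2=4, tid=18&3=2
[0]->row 4+0=4  col 2·2+0=4

4,4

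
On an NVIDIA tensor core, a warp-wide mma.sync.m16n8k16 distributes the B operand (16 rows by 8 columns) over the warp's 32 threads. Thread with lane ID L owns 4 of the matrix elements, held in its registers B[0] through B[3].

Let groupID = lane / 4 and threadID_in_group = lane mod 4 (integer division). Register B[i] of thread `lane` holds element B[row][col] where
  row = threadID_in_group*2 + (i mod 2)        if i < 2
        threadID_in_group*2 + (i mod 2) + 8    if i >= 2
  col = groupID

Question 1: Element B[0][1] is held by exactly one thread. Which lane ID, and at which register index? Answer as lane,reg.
c:1=>grp=1  r:0=>rB=0,tig=0,lo=0
L=1*4+0=4  i=0*2+0=0

4,0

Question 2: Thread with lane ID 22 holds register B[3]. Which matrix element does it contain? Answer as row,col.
13,5

lane 22->22/4=5, 22 mod 4=2
i=3  r:2·2+1+8->13  c:5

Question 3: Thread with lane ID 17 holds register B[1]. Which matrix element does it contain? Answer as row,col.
L=17=>grp=17>>2=4, tig=17&3=1
[1]=>row 1·2+1+0=3  col grp=4

3,4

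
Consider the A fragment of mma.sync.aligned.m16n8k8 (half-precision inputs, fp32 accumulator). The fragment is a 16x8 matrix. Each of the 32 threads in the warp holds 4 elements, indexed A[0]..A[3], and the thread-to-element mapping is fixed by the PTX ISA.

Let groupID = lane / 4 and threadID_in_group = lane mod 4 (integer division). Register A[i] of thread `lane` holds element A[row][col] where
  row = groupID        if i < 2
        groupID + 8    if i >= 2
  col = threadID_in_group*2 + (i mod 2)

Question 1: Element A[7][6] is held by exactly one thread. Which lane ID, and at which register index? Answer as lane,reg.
r: 7->gid=7,r8=0  c: 6->tid=3,i&1=0
L=7*4+3=31  i=0*2+0=0

31,0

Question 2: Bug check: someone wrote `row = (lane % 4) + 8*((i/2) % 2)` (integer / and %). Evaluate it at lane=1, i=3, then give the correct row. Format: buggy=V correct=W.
`(lane % 4) + 8*((i/2) % 2)`[1,3]→9
L=1→G=1>>2=0, T=1&3=1
[3]→row 0+8=8  col 1·2+1=3
row: 9 vs 8

buggy=9 correct=8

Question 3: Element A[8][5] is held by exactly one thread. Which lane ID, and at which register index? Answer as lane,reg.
r=8->g=0,rb=1  c=5->t=2,b0=1
L=0*4+2=2  i=1*2+1=3

2,3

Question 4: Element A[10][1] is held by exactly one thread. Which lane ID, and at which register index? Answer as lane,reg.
r=10→G=2,rhi=1  c=1→T=0,p=1
L=2*4+0=8  i=1*2+1=3

8,3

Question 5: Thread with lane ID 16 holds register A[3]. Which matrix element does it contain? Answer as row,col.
12,1

L=16->gid=16>>2=4, tid=16&3=0
[3]->row 4+8=12  col 0·2+1=1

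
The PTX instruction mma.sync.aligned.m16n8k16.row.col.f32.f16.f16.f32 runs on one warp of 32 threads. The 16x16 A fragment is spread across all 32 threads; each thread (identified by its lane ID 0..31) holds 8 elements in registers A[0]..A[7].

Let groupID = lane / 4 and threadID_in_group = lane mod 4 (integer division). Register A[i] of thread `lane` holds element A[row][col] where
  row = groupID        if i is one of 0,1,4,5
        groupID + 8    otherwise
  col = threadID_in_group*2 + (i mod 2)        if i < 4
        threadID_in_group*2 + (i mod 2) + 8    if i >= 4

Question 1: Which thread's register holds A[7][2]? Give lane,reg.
r=7→G=7,rhi=0  c=2→chi=0,T=1,p=0
L=7*4+1=29  i=0*4+0*2+0=0

29,0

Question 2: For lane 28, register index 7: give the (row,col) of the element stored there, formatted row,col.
15,9

L=28->g=28>>2=7, t=28&3=0
[7]->row 7+8=15  col 0·2+1+8=9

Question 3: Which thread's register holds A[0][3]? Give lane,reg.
r=0⇒gr=0,Rb=0  c=3⇒Cb=0,th=1,odd=1
L=0*4+1=1  i=0*4+0*2+1=1

1,1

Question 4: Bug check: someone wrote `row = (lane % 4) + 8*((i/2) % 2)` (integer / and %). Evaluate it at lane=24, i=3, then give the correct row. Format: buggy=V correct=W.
buggy=8 correct=14

`(lane % 4) + 8*((i/2) % 2)`[24,3]⇒8
24: gr=6,th=0
[3] (6+8,0*2+1+0) = (14,1)
row: 8 vs 14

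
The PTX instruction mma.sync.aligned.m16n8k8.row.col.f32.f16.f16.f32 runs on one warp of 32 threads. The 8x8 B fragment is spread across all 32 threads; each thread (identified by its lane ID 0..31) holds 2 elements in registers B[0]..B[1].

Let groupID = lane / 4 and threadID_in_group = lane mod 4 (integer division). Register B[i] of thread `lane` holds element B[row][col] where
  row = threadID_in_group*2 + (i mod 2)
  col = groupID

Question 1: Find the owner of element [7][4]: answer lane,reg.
19,1

c=4→G=4  r=7→T=3,p=1
L=4*4+3=19  i=1=1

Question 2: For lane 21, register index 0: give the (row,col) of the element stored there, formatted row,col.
2,5

lane 21->21/4=5, 21 mod 4=1
i=0  r:2·1+0->2  c:5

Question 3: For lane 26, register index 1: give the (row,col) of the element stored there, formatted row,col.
26: gid=6,tid=2
[1] (2*2+1,6) = (5,6)

5,6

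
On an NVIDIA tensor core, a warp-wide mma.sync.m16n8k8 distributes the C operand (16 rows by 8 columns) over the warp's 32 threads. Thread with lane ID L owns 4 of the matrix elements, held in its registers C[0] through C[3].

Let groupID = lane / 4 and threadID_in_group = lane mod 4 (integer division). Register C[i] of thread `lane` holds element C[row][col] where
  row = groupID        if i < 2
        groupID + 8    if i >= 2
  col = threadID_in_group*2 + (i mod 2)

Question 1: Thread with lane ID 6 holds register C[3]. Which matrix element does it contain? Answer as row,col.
9,5

lane 6: gid=1 (6/4), tid=2 (6%4)
i=3: r=1+8=9, c=2*2+1=5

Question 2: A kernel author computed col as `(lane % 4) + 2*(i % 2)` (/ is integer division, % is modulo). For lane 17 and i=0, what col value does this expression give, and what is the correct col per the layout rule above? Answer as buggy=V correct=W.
`(lane % 4) + 2*(i % 2)`[17,0]=>1
L=17=>grp=17>>2=4, tig=17&3=1
[0]=>row 4+0=4  col 1·2+0=2
col: 1 vs 2

buggy=1 correct=2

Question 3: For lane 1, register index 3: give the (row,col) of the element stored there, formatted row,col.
lane 1->1/4=0, 1 mod 4=1
i=3  r:0+8->8  c:2·1+1->3

8,3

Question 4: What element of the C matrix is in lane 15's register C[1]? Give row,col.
15: gid=3,tid=3
[1] (3+0,3*2+1) = (3,7)

3,7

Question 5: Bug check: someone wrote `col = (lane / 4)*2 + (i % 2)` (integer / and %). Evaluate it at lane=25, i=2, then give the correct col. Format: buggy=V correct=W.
`(lane / 4)*2 + (i % 2)`[25,2]->12
lane 25: gid=6 (25/4), tid=1 (25%4)
i=2: r=6+8=14, c=1*2+0=2
col: 12 vs 2

buggy=12 correct=2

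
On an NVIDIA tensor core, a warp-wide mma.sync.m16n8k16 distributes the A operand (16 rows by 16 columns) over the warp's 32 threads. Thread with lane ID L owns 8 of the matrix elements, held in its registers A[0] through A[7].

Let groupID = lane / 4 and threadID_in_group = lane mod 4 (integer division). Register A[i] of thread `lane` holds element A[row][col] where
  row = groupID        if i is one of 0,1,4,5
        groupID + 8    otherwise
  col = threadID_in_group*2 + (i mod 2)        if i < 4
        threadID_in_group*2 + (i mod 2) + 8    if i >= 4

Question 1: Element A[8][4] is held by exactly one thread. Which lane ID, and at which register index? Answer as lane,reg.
2,2

r: 8->gid=0,r8=1  c: 4->c8=0,tid=2,i&1=0
L=0*4+2=2  i=0*4+1*2+0=2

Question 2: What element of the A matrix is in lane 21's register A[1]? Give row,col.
5,3

L=21→G=21>>2=5, T=21&3=1
[1]→row 5+0=5  col 1·2+1+0=3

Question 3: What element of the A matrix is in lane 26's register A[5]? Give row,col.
6,13

lane 26: gid=6 (26/4), tid=2 (26%4)
i=5: r=6+0=6, c=2*2+1+8=13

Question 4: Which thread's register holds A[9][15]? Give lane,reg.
r: 9->gid=1,r8=1  c: 15->c8=1,tid=3,i&1=1
L=1*4+3=7  i=1*4+1*2+1=7

7,7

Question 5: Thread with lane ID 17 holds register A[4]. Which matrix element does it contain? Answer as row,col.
lane 17: gid=4 (17/4), tid=1 (17%4)
i=4: r=4+0=4, c=1*2+0+8=10

4,10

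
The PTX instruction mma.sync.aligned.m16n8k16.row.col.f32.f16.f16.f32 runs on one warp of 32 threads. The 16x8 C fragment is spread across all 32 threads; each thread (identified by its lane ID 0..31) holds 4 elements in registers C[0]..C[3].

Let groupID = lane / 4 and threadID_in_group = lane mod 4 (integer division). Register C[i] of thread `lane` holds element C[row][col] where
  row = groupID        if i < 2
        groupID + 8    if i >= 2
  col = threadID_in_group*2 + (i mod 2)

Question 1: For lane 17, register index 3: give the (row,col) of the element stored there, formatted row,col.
12,3

lane 17: gid=4 (17/4), tid=1 (17%4)
i=3: r=4+8=12, c=1*2+1=3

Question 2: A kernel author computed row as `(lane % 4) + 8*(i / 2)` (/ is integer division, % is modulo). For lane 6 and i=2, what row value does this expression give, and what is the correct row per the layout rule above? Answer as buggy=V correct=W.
`(lane % 4) + 8*(i / 2)`[6,2]=>10
L=6=>grp=6>>2=1, tig=6&3=2
[2]=>row 1+8=9  col 2·2+0=4
row: 10 vs 9

buggy=10 correct=9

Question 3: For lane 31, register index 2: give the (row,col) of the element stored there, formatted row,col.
lane 31: gid=7 (31/4), tid=3 (31%4)
i=2: r=7+8=15, c=3*2+0=6

15,6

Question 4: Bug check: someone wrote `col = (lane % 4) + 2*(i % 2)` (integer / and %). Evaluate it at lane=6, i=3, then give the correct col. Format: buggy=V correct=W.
`(lane % 4) + 2*(i % 2)`[6,3]⇒4
lane 6: gr=1 (6/4), th=2 (6%4)
i=3: r=1+8=9, c=2*2+1=5
col: 4 vs 5

buggy=4 correct=5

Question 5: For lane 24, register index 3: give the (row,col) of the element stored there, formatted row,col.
14,1

lane 24: gid=6 (24/4), tid=0 (24%4)
i=3: r=6+8=14, c=0*2+1=1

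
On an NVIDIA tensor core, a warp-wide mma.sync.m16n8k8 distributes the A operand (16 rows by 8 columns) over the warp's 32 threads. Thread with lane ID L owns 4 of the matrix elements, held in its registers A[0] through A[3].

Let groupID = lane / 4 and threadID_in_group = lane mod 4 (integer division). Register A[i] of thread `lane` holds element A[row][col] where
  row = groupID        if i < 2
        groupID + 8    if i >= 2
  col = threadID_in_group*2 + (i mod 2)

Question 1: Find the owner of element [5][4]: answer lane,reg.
22,0

r=5→G=5,rhi=0  c=4→T=2,p=0
L=5*4+2=22  i=0*2+0=0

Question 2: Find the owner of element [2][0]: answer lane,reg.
r:2=>grp=2,rB=0  c:0=>tig=0,lo=0
L=2*4+0=8  i=0*2+0=0

8,0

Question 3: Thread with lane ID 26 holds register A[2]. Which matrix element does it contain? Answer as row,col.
14,4

26: gr=6,th=2
[2] (6+8,2*2+0) = (14,4)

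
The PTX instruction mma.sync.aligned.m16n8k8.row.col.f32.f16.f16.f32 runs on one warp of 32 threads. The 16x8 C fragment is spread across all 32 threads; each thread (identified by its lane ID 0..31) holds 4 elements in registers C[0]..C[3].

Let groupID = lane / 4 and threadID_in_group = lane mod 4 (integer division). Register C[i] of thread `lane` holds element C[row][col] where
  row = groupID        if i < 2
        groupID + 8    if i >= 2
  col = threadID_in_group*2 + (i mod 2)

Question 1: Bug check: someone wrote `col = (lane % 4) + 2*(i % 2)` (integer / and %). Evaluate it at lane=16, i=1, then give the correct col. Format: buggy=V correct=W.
buggy=2 correct=1

`(lane % 4) + 2*(i % 2)`[16,1]->2
lane 16: g=4 (16/4), t=0 (16%4)
i=1: r=4+0=4, c=0*2+1=1
col: 2 vs 1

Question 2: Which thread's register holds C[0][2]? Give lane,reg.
r=0->g=0,rb=0  c=2->t=1,b0=0
L=0*4+1=1  i=0*2+0=0

1,0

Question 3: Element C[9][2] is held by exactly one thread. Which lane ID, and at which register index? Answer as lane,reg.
5,2

r=9->g=1,rb=1  c=2->t=1,b0=0
L=1*4+1=5  i=1*2+0=2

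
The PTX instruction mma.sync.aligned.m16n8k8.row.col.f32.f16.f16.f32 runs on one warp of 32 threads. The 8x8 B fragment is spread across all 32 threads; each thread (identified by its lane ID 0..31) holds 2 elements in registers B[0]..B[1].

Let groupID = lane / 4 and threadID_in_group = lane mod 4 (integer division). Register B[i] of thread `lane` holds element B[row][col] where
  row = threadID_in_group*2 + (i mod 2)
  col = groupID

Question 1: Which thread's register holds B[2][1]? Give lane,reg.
c:1=>grp=1  r:2=>tig=1,lo=0
L=1*4+1=5  i=0=0

5,0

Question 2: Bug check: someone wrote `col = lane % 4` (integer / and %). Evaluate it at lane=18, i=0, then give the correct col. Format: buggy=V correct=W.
`lane % 4`[18,0]→2
lane 18: G=4 (18/4), T=2 (18%4)
i=0: r=2*2+0=4, c=G=4
col: 2 vs 4

buggy=2 correct=4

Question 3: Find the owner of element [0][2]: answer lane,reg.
c=2⇒gr=2  r=0⇒th=0,odd=0
L=2*4+0=8  i=0=0

8,0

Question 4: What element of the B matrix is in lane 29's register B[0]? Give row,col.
lane 29: gid=7 (29/4), tid=1 (29%4)
i=0: r=1*2+0=2, c=gid=7

2,7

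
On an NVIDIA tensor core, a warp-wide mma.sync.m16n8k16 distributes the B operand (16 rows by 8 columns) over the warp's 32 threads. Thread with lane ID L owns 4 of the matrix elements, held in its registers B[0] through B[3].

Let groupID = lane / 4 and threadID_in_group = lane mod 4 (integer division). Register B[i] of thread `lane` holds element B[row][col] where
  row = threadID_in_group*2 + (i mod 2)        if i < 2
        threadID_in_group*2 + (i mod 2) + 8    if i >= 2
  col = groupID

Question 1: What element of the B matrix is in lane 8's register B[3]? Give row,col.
L=8⇒gr=8>>2=2, th=8&3=0
[3]⇒row 0·2+1+8=9  col gr=2

9,2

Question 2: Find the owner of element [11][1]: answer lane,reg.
5,3

c: 1->gid=1  r: 11->r8=1,tid=1,i&1=1
L=1*4+1=5  i=1*2+1=3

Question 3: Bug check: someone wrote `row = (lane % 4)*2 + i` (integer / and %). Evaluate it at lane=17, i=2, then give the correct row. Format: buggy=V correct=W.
buggy=4 correct=10

`(lane % 4)*2 + i`[17,2]->4
lane 17->17/4=4, 17 mod 4=1
i=2  r:2·1+0+8->10  c:4
row: 4 vs 10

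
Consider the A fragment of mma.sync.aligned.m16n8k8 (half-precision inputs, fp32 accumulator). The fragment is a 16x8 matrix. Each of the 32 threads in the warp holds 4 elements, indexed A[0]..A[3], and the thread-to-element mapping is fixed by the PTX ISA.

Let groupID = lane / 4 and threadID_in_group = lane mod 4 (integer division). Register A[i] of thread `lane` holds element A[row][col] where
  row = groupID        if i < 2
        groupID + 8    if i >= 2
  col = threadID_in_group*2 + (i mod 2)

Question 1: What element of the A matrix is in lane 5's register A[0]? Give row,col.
1,2

lane 5: grp=1 (5/4), tig=1 (5%4)
i=0: r=1+0=1, c=1*2+0=2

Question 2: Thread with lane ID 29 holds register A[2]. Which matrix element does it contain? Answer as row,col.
15,2

L=29→G=29>>2=7, T=29&3=1
[2]→row 7+8=15  col 1·2+0=2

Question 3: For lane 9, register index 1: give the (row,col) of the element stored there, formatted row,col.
2,3

L=9->g=9>>2=2, t=9&3=1
[1]->row 2+0=2  col 1·2+1=3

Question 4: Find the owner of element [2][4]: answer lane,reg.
r: 2->gid=2,r8=0  c: 4->tid=2,i&1=0
L=2*4+2=10  i=0*2+0=0

10,0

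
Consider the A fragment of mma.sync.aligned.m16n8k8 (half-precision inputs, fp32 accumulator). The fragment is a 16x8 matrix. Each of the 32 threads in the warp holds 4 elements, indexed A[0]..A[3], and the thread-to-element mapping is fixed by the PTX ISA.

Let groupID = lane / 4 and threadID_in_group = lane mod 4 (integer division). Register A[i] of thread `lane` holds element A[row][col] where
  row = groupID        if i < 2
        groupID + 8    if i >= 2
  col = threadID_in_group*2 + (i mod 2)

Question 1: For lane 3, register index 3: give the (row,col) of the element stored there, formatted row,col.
8,7

lane 3->3/4=0, 3 mod 4=3
i=3  r:0+8->8  c:2·3+1->7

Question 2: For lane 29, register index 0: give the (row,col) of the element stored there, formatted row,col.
L=29->gid=29>>2=7, tid=29&3=1
[0]->row 7+0=7  col 1·2+0=2

7,2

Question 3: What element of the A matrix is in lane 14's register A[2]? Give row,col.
11,4

lane 14: G=3 (14/4), T=2 (14%4)
i=2: r=3+8=11, c=2*2+0=4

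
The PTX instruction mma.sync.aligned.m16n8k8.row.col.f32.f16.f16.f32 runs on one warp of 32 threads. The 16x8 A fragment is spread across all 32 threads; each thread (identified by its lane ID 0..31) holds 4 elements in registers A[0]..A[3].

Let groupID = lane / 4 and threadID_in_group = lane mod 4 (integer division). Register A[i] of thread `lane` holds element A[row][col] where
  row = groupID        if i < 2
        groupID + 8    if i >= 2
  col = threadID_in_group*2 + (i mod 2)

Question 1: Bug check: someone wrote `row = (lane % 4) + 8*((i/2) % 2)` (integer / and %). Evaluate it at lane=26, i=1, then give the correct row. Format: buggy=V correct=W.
buggy=2 correct=6

`(lane % 4) + 8*((i/2) % 2)`[26,1]->2
lane 26: g=6 (26/4), t=2 (26%4)
i=1: r=6+0=6, c=2*2+1=5
row: 2 vs 6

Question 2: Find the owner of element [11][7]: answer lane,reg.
r=11->g=3,rb=1  c=7->t=3,b0=1
L=3*4+3=15  i=1*2+1=3

15,3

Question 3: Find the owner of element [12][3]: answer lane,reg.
17,3

r=12->g=4,rb=1  c=3->t=1,b0=1
L=4*4+1=17  i=1*2+1=3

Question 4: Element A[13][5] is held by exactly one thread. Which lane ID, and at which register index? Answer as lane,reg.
r=13→G=5,rhi=1  c=5→T=2,p=1
L=5*4+2=22  i=1*2+1=3

22,3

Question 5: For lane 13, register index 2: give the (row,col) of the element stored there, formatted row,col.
11,2

13: gr=3,th=1
[2] (3+8,1*2+0) = (11,2)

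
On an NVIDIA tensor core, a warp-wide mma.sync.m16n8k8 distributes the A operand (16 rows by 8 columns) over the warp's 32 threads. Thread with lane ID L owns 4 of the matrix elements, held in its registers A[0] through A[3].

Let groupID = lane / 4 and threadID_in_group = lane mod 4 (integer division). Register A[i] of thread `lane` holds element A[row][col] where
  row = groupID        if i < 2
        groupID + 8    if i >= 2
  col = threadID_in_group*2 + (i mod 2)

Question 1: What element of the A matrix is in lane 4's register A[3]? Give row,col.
lane 4: grp=1 (4/4), tig=0 (4%4)
i=3: r=1+8=9, c=0*2+1=1

9,1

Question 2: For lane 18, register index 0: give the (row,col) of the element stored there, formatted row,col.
lane 18->18/4=4, 18 mod 4=2
i=0  r:4+0->4  c:2·2+0->4

4,4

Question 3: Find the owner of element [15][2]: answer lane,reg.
r=15⇒gr=7,Rb=1  c=2⇒th=1,odd=0
L=7*4+1=29  i=1*2+0=2

29,2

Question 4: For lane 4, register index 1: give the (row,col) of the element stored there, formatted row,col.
1,1

lane 4->4/4=1, 4 mod 4=0
i=1  r:1+0->1  c:2·0+1->1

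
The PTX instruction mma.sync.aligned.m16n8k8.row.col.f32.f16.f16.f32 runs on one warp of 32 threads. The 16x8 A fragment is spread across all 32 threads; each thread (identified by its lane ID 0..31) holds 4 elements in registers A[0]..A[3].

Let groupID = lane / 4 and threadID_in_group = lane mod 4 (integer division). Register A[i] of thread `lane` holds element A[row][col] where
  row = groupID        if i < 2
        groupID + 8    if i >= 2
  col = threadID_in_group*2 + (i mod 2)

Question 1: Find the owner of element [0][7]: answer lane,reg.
3,1

r=0→G=0,rhi=0  c=7→T=3,p=1
L=0*4+3=3  i=0*2+1=1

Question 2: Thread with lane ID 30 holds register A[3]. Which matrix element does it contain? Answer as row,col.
30: G=7,T=2
[3] (7+8,2*2+1) = (15,5)

15,5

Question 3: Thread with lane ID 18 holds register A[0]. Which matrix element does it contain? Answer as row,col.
lane 18: gid=4 (18/4), tid=2 (18%4)
i=0: r=4+0=4, c=2*2+0=4

4,4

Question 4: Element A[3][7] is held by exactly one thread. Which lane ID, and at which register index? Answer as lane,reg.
r=3→G=3,rhi=0  c=7→T=3,p=1
L=3*4+3=15  i=0*2+1=1

15,1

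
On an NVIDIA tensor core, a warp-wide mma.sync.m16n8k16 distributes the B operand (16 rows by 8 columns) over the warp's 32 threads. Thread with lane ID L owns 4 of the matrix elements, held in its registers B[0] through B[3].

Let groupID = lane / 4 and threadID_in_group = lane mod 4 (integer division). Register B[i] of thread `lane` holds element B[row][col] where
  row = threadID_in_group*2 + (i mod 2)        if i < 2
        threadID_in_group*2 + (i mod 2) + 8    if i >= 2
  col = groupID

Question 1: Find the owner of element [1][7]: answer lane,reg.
28,1

c=7→G=7  r=1→rhi=0,T=0,p=1
L=7*4+0=28  i=0*2+1=1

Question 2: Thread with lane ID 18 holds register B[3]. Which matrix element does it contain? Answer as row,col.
13,4

lane 18⇒18/4=4, 18 mod 4=2
i=3  r:2·2+1+8⇒13  c:4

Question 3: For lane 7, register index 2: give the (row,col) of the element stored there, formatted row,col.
14,1

7: g=1,t=3
[2] (3*2+0+8,1) = (14,1)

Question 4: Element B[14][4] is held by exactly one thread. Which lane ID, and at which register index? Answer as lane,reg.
19,2

c:4=>grp=4  r:14=>rB=1,tig=3,lo=0
L=4*4+3=19  i=1*2+0=2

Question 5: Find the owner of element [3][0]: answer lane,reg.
c=0->g=0  r=3->rb=0,t=1,b0=1
L=0*4+1=1  i=0*2+1=1

1,1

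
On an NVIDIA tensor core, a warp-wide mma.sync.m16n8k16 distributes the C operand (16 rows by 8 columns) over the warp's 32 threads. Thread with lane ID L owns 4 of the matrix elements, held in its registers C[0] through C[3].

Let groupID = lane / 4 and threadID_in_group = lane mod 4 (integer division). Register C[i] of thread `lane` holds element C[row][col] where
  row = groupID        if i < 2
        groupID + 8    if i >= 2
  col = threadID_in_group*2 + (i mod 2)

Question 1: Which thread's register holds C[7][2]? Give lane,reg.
r=7->g=7,rb=0  c=2->t=1,b0=0
L=7*4+1=29  i=0*2+0=0

29,0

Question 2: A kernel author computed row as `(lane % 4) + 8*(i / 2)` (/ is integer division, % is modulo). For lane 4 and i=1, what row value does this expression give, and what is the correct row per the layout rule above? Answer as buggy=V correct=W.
buggy=0 correct=1

`(lane % 4) + 8*(i / 2)`[4,1]->0
4: gid=1,tid=0
[1] (1+0,0*2+1) = (1,1)
row: 0 vs 1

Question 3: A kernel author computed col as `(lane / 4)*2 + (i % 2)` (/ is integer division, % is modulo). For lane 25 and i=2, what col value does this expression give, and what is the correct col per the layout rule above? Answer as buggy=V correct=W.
`(lane / 4)*2 + (i % 2)`[25,2]->12
lane 25->25/4=6, 25 mod 4=1
i=2  r:6+8->14  c:2·1+0->2
col: 12 vs 2

buggy=12 correct=2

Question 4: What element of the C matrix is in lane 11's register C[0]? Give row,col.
11: grp=2,tig=3
[0] (2+0,3*2+0) = (2,6)

2,6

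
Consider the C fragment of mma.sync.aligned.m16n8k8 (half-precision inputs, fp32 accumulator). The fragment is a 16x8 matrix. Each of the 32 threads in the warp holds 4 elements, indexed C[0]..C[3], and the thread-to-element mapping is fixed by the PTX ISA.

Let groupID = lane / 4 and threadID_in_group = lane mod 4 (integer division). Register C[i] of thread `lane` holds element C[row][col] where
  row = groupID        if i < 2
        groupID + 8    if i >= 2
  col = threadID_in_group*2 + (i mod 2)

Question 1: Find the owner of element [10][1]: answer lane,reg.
8,3

r:10=>grp=2,rB=1  c:1=>tig=0,lo=1
L=2*4+0=8  i=1*2+1=3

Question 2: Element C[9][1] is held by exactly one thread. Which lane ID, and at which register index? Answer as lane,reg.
4,3

r: 9->gid=1,r8=1  c: 1->tid=0,i&1=1
L=1*4+0=4  i=1*2+1=3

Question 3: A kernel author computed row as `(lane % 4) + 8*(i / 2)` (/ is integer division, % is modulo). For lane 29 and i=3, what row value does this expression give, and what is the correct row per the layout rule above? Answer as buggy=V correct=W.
`(lane % 4) + 8*(i / 2)`[29,3]⇒9
lane 29⇒29/4=7, 29 mod 4=1
i=3  r:7+8⇒15  c:2·1+1⇒3
row: 9 vs 15

buggy=9 correct=15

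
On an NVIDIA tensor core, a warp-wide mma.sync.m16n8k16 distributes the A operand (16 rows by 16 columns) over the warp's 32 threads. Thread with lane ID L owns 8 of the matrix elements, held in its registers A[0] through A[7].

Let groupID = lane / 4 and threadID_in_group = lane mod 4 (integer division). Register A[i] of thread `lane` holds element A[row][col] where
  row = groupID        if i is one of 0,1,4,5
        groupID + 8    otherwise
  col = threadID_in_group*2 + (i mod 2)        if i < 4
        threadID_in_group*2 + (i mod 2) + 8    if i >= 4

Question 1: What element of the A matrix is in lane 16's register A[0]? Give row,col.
4,0

lane 16: G=4 (16/4), T=0 (16%4)
i=0: r=4+0=4, c=0*2+0+0=0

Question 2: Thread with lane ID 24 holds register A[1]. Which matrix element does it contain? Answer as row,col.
L=24=>grp=24>>2=6, tig=24&3=0
[1]=>row 6+0=6  col 0·2+1+0=1

6,1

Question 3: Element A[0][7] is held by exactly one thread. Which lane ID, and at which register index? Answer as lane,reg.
r: 0->gid=0,r8=0  c: 7->c8=0,tid=3,i&1=1
L=0*4+3=3  i=0*4+0*2+1=1

3,1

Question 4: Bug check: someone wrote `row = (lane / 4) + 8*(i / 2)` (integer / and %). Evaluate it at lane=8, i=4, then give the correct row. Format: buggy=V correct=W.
buggy=18 correct=2

`(lane / 4) + 8*(i / 2)`[8,4]->18
lane 8->8/4=2, 8 mod 4=0
i=4  r:2+0->2  c:2·0+0+8->8
row: 18 vs 2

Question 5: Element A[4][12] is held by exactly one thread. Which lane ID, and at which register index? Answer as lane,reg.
18,4

r=4→G=4,rhi=0  c=12→chi=1,T=2,p=0
L=4*4+2=18  i=1*4+0*2+0=4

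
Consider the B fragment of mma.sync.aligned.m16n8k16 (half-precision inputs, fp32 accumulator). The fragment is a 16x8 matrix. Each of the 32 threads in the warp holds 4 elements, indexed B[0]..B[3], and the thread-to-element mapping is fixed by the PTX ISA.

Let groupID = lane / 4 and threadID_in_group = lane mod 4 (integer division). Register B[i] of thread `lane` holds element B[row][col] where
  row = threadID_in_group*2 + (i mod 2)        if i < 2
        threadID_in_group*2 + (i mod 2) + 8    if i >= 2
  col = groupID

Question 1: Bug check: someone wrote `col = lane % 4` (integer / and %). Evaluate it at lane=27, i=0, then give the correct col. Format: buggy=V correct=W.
`lane % 4`[27,0]->3
L=27->gid=27>>2=6, tid=27&3=3
[0]->row 3·2+0+0=6  col gid=6
col: 3 vs 6

buggy=3 correct=6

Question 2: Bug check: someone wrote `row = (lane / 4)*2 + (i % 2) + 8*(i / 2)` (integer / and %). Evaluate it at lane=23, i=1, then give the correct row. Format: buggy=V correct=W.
buggy=11 correct=7

`(lane / 4)*2 + (i % 2) + 8*(i / 2)`[23,1]->11
lane 23->23/4=5, 23 mod 4=3
i=1  r:2·3+1+0->7  c:5
row: 11 vs 7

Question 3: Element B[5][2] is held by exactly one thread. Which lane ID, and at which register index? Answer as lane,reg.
10,1

c=2->g=2  r=5->rb=0,t=2,b0=1
L=2*4+2=10  i=0*2+1=1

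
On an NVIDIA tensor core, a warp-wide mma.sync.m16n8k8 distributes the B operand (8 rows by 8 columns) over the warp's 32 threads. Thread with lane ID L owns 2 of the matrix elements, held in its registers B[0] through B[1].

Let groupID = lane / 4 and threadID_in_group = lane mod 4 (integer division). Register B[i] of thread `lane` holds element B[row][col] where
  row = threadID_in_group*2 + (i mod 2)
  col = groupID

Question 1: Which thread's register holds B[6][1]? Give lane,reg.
7,0

c:1=>grp=1  r:6=>tig=3,lo=0
L=1*4+3=7  i=0=0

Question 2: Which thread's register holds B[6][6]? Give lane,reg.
27,0

c=6→G=6  r=6→T=3,p=0
L=6*4+3=27  i=0=0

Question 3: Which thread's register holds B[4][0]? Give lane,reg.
2,0

c=0->g=0  r=4->t=2,b0=0
L=0*4+2=2  i=0=0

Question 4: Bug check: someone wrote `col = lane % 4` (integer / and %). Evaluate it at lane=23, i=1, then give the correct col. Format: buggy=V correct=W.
buggy=3 correct=5

`lane % 4`[23,1]=>3
lane 23=>23/4=5, 23 mod 4=3
i=1  r:2·3+1=>7  c:5
col: 3 vs 5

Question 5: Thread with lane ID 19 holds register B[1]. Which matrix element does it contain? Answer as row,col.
7,4

lane 19: gid=4 (19/4), tid=3 (19%4)
i=1: r=3*2+1=7, c=gid=4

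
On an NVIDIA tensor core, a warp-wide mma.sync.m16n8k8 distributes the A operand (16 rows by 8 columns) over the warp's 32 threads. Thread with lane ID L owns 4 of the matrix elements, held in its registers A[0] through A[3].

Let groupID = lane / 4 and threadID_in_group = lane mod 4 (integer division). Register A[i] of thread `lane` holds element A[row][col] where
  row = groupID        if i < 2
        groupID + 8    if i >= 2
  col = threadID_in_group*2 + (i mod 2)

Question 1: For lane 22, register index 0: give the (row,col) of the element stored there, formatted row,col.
5,4

L=22->g=22>>2=5, t=22&3=2
[0]->row 5+0=5  col 2·2+0=4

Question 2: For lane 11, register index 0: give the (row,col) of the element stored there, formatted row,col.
2,6

lane 11⇒11/4=2, 11 mod 4=3
i=0  r:2+0⇒2  c:2·3+0⇒6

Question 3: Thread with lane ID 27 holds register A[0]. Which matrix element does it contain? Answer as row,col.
27: grp=6,tig=3
[0] (6+0,3*2+0) = (6,6)

6,6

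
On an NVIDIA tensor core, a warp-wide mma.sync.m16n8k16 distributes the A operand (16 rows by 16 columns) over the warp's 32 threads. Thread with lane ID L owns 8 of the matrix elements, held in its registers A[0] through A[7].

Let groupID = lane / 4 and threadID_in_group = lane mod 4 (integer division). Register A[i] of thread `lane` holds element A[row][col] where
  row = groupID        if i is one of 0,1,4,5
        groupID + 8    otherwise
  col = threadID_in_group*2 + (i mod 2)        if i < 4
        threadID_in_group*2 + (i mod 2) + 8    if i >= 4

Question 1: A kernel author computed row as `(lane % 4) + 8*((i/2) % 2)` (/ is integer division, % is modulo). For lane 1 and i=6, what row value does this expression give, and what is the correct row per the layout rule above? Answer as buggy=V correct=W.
`(lane % 4) + 8*((i/2) % 2)`[1,6]->9
1: g=0,t=1
[6] (0+8,1*2+0+8) = (8,10)
row: 9 vs 8

buggy=9 correct=8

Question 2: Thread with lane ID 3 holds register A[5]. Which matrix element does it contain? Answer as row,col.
3: gr=0,th=3
[5] (0+0,3*2+1+8) = (0,15)

0,15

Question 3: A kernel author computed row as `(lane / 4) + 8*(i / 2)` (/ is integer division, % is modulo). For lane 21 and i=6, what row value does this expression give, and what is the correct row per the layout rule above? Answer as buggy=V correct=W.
`(lane / 4) + 8*(i / 2)`[21,6]->29
lane 21->21/4=5, 21 mod 4=1
i=6  r:5+8->13  c:2·1+0+8->10
row: 29 vs 13

buggy=29 correct=13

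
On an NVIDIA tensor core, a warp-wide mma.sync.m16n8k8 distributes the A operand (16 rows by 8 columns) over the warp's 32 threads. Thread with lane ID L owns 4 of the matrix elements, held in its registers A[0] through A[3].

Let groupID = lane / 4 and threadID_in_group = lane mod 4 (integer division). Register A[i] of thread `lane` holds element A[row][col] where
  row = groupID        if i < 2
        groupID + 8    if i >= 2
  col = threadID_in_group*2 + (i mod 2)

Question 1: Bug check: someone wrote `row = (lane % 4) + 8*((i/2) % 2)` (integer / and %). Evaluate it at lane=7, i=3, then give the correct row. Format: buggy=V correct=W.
buggy=11 correct=9

`(lane % 4) + 8*((i/2) % 2)`[7,3]->11
7: g=1,t=3
[3] (1+8,3*2+1) = (9,7)
row: 11 vs 9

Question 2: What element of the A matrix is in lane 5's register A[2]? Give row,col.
9,2

lane 5=>5/4=1, 5 mod 4=1
i=2  r:1+8=>9  c:2·1+0=>2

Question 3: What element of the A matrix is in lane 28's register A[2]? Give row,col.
15,0

28: g=7,t=0
[2] (7+8,0*2+0) = (15,0)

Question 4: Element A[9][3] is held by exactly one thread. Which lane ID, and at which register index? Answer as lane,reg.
r=9⇒gr=1,Rb=1  c=3⇒th=1,odd=1
L=1*4+1=5  i=1*2+1=3

5,3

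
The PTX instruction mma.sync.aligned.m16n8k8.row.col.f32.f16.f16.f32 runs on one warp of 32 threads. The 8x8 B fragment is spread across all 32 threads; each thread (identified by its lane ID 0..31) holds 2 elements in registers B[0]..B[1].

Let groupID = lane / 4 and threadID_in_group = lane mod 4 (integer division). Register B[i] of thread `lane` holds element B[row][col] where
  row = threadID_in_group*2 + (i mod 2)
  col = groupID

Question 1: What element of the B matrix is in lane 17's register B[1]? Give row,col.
3,4

lane 17->17/4=4, 17 mod 4=1
i=1  r:2·1+1->3  c:4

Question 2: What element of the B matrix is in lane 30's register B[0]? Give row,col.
lane 30: gid=7 (30/4), tid=2 (30%4)
i=0: r=2*2+0=4, c=gid=7

4,7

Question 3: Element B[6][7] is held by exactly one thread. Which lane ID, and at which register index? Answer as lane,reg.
31,0

c: 7->gid=7  r: 6->tid=3,i&1=0
L=7*4+3=31  i=0=0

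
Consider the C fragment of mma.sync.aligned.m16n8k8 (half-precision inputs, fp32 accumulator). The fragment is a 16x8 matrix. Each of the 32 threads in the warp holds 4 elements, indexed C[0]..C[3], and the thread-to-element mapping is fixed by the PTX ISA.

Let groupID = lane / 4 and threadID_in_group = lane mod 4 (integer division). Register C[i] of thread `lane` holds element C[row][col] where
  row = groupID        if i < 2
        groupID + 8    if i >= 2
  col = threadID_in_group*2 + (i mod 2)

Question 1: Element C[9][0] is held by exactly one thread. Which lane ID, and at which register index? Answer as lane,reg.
4,2

r=9⇒gr=1,Rb=1  c=0⇒th=0,odd=0
L=1*4+0=4  i=1*2+0=2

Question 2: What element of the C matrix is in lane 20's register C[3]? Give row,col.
13,1

lane 20->20/4=5, 20 mod 4=0
i=3  r:5+8->13  c:2·0+1->1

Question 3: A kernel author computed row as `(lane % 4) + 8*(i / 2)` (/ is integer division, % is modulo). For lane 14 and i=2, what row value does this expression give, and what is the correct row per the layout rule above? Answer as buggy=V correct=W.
buggy=10 correct=11

`(lane % 4) + 8*(i / 2)`[14,2]→10
lane 14: G=3 (14/4), T=2 (14%4)
i=2: r=3+8=11, c=2*2+0=4
row: 10 vs 11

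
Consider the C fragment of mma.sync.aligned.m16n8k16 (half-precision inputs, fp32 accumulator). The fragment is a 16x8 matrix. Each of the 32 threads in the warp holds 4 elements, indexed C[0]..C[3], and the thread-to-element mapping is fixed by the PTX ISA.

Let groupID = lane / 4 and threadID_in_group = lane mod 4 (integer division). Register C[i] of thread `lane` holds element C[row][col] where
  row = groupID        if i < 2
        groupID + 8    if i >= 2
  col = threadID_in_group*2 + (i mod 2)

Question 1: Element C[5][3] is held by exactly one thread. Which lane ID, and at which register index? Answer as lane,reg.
21,1

r: 5->gid=5,r8=0  c: 3->tid=1,i&1=1
L=5*4+1=21  i=0*2+1=1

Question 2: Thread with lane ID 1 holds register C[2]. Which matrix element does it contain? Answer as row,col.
lane 1->1/4=0, 1 mod 4=1
i=2  r:0+8->8  c:2·1+0->2

8,2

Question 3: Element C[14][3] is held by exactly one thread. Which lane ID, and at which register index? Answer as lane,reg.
25,3

r=14->g=6,rb=1  c=3->t=1,b0=1
L=6*4+1=25  i=1*2+1=3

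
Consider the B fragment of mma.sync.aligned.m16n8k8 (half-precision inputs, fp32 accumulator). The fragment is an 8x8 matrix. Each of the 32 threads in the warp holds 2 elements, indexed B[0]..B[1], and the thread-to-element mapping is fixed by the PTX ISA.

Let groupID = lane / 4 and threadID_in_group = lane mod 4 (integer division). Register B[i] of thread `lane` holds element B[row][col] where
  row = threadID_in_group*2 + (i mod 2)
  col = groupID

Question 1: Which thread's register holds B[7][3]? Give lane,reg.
15,1

c:3=>grp=3  r:7=>tig=3,lo=1
L=3*4+3=15  i=1=1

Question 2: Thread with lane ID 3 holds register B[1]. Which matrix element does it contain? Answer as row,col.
7,0

L=3→G=3>>2=0, T=3&3=3
[1]→row 3·2+1=7  col G=0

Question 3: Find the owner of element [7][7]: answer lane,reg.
c: 7->gid=7  r: 7->tid=3,i&1=1
L=7*4+3=31  i=1=1

31,1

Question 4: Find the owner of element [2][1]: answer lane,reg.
5,0

c=1→G=1  r=2→T=1,p=0
L=1*4+1=5  i=0=0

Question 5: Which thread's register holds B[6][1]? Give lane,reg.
7,0

c=1⇒gr=1  r=6⇒th=3,odd=0
L=1*4+3=7  i=0=0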